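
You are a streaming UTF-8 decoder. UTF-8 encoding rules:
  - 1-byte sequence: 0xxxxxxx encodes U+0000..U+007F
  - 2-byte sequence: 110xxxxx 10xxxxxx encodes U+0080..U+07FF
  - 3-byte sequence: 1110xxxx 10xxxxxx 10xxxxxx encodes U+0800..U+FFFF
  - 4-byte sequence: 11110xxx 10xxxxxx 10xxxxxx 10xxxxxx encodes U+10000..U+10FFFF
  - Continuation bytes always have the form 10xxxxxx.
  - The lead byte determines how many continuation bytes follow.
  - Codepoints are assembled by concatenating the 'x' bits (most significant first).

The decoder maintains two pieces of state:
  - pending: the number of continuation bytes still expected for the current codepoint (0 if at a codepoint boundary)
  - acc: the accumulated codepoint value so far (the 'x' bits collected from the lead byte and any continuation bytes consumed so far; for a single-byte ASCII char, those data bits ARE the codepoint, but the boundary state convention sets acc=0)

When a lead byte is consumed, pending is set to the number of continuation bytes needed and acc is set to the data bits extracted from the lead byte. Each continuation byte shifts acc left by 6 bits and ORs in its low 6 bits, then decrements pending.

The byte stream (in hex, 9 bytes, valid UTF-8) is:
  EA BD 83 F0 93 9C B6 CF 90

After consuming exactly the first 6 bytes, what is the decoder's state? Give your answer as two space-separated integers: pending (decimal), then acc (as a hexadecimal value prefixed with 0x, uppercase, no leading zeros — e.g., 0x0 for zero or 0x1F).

Byte[0]=EA: 3-byte lead. pending=2, acc=0xA
Byte[1]=BD: continuation. acc=(acc<<6)|0x3D=0x2BD, pending=1
Byte[2]=83: continuation. acc=(acc<<6)|0x03=0xAF43, pending=0
Byte[3]=F0: 4-byte lead. pending=3, acc=0x0
Byte[4]=93: continuation. acc=(acc<<6)|0x13=0x13, pending=2
Byte[5]=9C: continuation. acc=(acc<<6)|0x1C=0x4DC, pending=1

Answer: 1 0x4DC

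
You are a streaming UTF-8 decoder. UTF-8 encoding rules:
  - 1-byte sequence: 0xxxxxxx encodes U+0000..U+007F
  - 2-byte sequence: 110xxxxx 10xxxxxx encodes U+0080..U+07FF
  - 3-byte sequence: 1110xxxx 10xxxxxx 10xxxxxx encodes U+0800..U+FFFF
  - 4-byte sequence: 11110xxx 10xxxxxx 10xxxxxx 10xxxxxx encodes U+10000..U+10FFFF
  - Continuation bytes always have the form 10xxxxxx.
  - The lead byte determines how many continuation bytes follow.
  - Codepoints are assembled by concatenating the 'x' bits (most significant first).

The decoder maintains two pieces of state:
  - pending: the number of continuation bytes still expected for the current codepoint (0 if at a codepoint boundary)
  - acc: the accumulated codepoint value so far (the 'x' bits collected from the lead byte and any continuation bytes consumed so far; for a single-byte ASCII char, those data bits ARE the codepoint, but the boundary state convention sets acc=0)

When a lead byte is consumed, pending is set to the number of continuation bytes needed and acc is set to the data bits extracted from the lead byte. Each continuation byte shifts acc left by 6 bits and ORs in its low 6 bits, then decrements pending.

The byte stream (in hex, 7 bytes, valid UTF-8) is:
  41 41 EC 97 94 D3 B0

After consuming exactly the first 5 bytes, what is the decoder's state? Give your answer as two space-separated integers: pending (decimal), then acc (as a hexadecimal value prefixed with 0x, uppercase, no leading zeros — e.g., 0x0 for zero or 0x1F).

Byte[0]=41: 1-byte. pending=0, acc=0x0
Byte[1]=41: 1-byte. pending=0, acc=0x0
Byte[2]=EC: 3-byte lead. pending=2, acc=0xC
Byte[3]=97: continuation. acc=(acc<<6)|0x17=0x317, pending=1
Byte[4]=94: continuation. acc=(acc<<6)|0x14=0xC5D4, pending=0

Answer: 0 0xC5D4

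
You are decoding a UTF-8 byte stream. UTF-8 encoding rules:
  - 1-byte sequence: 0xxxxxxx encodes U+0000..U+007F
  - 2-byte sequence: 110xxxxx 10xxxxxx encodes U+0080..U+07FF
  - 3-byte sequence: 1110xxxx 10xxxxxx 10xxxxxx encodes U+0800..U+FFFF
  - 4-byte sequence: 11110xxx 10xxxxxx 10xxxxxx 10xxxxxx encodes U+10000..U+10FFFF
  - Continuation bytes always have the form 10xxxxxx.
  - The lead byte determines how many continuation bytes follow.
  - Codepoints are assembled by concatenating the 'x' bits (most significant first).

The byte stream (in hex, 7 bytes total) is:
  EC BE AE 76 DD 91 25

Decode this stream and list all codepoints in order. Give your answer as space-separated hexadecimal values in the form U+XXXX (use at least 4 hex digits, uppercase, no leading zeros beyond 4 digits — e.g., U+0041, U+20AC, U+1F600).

Byte[0]=EC: 3-byte lead, need 2 cont bytes. acc=0xC
Byte[1]=BE: continuation. acc=(acc<<6)|0x3E=0x33E
Byte[2]=AE: continuation. acc=(acc<<6)|0x2E=0xCFAE
Completed: cp=U+CFAE (starts at byte 0)
Byte[3]=76: 1-byte ASCII. cp=U+0076
Byte[4]=DD: 2-byte lead, need 1 cont bytes. acc=0x1D
Byte[5]=91: continuation. acc=(acc<<6)|0x11=0x751
Completed: cp=U+0751 (starts at byte 4)
Byte[6]=25: 1-byte ASCII. cp=U+0025

Answer: U+CFAE U+0076 U+0751 U+0025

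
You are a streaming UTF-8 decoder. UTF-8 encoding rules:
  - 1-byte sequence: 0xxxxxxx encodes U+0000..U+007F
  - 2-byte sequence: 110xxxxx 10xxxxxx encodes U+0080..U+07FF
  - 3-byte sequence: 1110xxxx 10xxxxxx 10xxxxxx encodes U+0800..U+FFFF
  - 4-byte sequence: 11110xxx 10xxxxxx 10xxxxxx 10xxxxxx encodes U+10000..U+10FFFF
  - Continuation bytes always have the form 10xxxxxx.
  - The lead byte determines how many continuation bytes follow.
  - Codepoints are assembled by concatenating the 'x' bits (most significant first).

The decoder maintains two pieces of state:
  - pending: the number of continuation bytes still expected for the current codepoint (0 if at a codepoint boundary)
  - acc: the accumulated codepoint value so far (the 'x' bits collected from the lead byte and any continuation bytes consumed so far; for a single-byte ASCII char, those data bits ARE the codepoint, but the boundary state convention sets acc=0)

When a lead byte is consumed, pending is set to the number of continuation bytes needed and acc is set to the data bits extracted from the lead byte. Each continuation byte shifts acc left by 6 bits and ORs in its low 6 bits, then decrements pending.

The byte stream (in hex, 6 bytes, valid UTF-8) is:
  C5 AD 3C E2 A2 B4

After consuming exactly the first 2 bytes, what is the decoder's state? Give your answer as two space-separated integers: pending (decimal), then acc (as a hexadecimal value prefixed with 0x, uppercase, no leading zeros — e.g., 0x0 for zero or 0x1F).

Answer: 0 0x16D

Derivation:
Byte[0]=C5: 2-byte lead. pending=1, acc=0x5
Byte[1]=AD: continuation. acc=(acc<<6)|0x2D=0x16D, pending=0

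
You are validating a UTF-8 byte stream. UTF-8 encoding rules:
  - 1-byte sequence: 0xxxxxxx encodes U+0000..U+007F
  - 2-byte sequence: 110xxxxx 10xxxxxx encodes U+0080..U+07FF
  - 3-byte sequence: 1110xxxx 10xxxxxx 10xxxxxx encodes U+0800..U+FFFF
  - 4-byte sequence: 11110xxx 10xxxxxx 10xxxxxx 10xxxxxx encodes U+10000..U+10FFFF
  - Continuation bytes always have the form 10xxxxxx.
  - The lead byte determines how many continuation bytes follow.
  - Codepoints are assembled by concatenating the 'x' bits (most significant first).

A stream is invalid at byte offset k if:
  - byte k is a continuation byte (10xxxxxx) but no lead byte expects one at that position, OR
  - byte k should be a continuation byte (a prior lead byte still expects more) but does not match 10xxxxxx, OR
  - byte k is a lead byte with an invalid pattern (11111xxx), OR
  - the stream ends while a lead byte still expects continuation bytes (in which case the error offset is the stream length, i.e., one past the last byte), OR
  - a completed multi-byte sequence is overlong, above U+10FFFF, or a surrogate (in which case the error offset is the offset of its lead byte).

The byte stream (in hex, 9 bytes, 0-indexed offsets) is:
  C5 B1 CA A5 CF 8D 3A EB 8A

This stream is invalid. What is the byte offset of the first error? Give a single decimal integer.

Byte[0]=C5: 2-byte lead, need 1 cont bytes. acc=0x5
Byte[1]=B1: continuation. acc=(acc<<6)|0x31=0x171
Completed: cp=U+0171 (starts at byte 0)
Byte[2]=CA: 2-byte lead, need 1 cont bytes. acc=0xA
Byte[3]=A5: continuation. acc=(acc<<6)|0x25=0x2A5
Completed: cp=U+02A5 (starts at byte 2)
Byte[4]=CF: 2-byte lead, need 1 cont bytes. acc=0xF
Byte[5]=8D: continuation. acc=(acc<<6)|0x0D=0x3CD
Completed: cp=U+03CD (starts at byte 4)
Byte[6]=3A: 1-byte ASCII. cp=U+003A
Byte[7]=EB: 3-byte lead, need 2 cont bytes. acc=0xB
Byte[8]=8A: continuation. acc=(acc<<6)|0x0A=0x2CA
Byte[9]: stream ended, expected continuation. INVALID

Answer: 9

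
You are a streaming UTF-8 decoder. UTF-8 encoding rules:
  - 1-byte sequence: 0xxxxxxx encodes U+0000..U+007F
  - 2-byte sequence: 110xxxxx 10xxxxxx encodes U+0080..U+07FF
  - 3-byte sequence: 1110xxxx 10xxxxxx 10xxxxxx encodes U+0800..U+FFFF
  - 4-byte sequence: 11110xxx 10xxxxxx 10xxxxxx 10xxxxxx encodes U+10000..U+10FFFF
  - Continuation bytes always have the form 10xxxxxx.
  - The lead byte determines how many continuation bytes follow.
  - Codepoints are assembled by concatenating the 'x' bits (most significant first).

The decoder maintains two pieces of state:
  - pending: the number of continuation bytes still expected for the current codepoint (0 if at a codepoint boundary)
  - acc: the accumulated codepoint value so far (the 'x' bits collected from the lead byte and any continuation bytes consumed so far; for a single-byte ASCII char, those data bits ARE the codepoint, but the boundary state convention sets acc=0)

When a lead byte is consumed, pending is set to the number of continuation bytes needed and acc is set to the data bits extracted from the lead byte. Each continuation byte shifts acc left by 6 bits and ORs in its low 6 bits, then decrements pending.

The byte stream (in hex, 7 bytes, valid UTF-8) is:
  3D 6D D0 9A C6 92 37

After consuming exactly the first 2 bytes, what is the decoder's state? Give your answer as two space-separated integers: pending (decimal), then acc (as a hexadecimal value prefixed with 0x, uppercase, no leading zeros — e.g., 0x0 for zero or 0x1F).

Byte[0]=3D: 1-byte. pending=0, acc=0x0
Byte[1]=6D: 1-byte. pending=0, acc=0x0

Answer: 0 0x0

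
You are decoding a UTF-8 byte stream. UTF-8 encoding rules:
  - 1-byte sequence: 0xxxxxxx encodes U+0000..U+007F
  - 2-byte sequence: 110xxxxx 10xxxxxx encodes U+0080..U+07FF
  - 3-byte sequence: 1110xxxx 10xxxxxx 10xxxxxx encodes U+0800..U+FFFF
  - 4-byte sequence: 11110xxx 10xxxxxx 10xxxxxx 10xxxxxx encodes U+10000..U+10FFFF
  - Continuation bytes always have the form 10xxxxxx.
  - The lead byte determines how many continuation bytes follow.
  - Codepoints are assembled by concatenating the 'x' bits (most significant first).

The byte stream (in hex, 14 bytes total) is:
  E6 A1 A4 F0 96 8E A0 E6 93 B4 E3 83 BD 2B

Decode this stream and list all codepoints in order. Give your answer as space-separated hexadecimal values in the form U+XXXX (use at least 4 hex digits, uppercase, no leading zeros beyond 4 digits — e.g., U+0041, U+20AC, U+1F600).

Byte[0]=E6: 3-byte lead, need 2 cont bytes. acc=0x6
Byte[1]=A1: continuation. acc=(acc<<6)|0x21=0x1A1
Byte[2]=A4: continuation. acc=(acc<<6)|0x24=0x6864
Completed: cp=U+6864 (starts at byte 0)
Byte[3]=F0: 4-byte lead, need 3 cont bytes. acc=0x0
Byte[4]=96: continuation. acc=(acc<<6)|0x16=0x16
Byte[5]=8E: continuation. acc=(acc<<6)|0x0E=0x58E
Byte[6]=A0: continuation. acc=(acc<<6)|0x20=0x163A0
Completed: cp=U+163A0 (starts at byte 3)
Byte[7]=E6: 3-byte lead, need 2 cont bytes. acc=0x6
Byte[8]=93: continuation. acc=(acc<<6)|0x13=0x193
Byte[9]=B4: continuation. acc=(acc<<6)|0x34=0x64F4
Completed: cp=U+64F4 (starts at byte 7)
Byte[10]=E3: 3-byte lead, need 2 cont bytes. acc=0x3
Byte[11]=83: continuation. acc=(acc<<6)|0x03=0xC3
Byte[12]=BD: continuation. acc=(acc<<6)|0x3D=0x30FD
Completed: cp=U+30FD (starts at byte 10)
Byte[13]=2B: 1-byte ASCII. cp=U+002B

Answer: U+6864 U+163A0 U+64F4 U+30FD U+002B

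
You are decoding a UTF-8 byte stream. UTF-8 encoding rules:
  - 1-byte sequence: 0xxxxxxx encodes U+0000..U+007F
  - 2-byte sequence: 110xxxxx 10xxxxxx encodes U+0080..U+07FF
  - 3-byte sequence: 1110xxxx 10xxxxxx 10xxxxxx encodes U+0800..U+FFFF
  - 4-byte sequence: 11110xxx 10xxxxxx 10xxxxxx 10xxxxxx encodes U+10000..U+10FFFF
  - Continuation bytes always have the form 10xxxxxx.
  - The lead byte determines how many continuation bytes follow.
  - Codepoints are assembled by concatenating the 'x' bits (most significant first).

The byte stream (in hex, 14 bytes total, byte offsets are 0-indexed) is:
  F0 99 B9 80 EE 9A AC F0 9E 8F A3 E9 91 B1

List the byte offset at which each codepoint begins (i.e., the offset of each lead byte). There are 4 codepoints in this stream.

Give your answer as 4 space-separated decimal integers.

Answer: 0 4 7 11

Derivation:
Byte[0]=F0: 4-byte lead, need 3 cont bytes. acc=0x0
Byte[1]=99: continuation. acc=(acc<<6)|0x19=0x19
Byte[2]=B9: continuation. acc=(acc<<6)|0x39=0x679
Byte[3]=80: continuation. acc=(acc<<6)|0x00=0x19E40
Completed: cp=U+19E40 (starts at byte 0)
Byte[4]=EE: 3-byte lead, need 2 cont bytes. acc=0xE
Byte[5]=9A: continuation. acc=(acc<<6)|0x1A=0x39A
Byte[6]=AC: continuation. acc=(acc<<6)|0x2C=0xE6AC
Completed: cp=U+E6AC (starts at byte 4)
Byte[7]=F0: 4-byte lead, need 3 cont bytes. acc=0x0
Byte[8]=9E: continuation. acc=(acc<<6)|0x1E=0x1E
Byte[9]=8F: continuation. acc=(acc<<6)|0x0F=0x78F
Byte[10]=A3: continuation. acc=(acc<<6)|0x23=0x1E3E3
Completed: cp=U+1E3E3 (starts at byte 7)
Byte[11]=E9: 3-byte lead, need 2 cont bytes. acc=0x9
Byte[12]=91: continuation. acc=(acc<<6)|0x11=0x251
Byte[13]=B1: continuation. acc=(acc<<6)|0x31=0x9471
Completed: cp=U+9471 (starts at byte 11)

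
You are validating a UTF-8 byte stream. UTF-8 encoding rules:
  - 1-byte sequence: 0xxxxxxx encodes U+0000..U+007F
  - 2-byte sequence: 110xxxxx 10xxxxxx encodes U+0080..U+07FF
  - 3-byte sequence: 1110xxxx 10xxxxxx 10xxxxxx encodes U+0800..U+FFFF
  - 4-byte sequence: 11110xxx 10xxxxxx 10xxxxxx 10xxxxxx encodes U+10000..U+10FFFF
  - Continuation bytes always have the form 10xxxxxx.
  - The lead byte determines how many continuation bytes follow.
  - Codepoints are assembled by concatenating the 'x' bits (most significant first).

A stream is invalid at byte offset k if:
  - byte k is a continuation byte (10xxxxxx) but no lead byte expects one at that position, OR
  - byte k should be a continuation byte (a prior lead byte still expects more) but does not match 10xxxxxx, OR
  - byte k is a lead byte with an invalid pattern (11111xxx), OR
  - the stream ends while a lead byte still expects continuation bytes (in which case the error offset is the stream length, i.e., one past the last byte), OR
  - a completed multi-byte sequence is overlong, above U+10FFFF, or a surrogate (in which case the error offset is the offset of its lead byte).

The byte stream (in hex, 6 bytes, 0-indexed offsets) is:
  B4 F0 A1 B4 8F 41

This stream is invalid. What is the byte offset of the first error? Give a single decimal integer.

Answer: 0

Derivation:
Byte[0]=B4: INVALID lead byte (not 0xxx/110x/1110/11110)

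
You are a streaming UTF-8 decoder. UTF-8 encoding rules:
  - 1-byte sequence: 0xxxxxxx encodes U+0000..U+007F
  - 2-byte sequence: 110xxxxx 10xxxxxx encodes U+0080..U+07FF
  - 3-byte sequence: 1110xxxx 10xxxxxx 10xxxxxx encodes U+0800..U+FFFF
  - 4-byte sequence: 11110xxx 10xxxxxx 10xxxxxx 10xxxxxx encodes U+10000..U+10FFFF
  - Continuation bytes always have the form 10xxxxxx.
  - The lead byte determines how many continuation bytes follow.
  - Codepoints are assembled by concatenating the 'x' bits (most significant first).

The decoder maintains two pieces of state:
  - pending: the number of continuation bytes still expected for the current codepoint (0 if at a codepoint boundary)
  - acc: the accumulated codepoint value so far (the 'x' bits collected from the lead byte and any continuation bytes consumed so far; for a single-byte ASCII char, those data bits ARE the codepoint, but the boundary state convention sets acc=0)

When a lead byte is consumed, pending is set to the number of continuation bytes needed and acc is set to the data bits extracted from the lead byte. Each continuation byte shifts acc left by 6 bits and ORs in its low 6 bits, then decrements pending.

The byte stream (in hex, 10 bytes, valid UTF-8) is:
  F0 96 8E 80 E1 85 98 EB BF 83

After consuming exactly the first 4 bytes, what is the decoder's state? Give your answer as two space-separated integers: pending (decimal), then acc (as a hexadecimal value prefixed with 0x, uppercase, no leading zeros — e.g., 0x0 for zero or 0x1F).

Answer: 0 0x16380

Derivation:
Byte[0]=F0: 4-byte lead. pending=3, acc=0x0
Byte[1]=96: continuation. acc=(acc<<6)|0x16=0x16, pending=2
Byte[2]=8E: continuation. acc=(acc<<6)|0x0E=0x58E, pending=1
Byte[3]=80: continuation. acc=(acc<<6)|0x00=0x16380, pending=0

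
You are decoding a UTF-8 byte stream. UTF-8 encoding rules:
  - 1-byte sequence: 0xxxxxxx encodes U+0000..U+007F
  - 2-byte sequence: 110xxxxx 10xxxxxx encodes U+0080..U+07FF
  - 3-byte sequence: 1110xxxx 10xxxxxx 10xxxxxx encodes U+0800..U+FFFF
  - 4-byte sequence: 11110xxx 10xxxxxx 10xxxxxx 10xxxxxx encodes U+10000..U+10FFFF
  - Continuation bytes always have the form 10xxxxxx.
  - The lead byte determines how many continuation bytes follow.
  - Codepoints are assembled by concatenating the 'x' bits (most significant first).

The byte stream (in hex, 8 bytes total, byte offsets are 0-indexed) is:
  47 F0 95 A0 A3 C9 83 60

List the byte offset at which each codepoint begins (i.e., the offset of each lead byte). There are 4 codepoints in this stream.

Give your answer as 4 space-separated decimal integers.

Byte[0]=47: 1-byte ASCII. cp=U+0047
Byte[1]=F0: 4-byte lead, need 3 cont bytes. acc=0x0
Byte[2]=95: continuation. acc=(acc<<6)|0x15=0x15
Byte[3]=A0: continuation. acc=(acc<<6)|0x20=0x560
Byte[4]=A3: continuation. acc=(acc<<6)|0x23=0x15823
Completed: cp=U+15823 (starts at byte 1)
Byte[5]=C9: 2-byte lead, need 1 cont bytes. acc=0x9
Byte[6]=83: continuation. acc=(acc<<6)|0x03=0x243
Completed: cp=U+0243 (starts at byte 5)
Byte[7]=60: 1-byte ASCII. cp=U+0060

Answer: 0 1 5 7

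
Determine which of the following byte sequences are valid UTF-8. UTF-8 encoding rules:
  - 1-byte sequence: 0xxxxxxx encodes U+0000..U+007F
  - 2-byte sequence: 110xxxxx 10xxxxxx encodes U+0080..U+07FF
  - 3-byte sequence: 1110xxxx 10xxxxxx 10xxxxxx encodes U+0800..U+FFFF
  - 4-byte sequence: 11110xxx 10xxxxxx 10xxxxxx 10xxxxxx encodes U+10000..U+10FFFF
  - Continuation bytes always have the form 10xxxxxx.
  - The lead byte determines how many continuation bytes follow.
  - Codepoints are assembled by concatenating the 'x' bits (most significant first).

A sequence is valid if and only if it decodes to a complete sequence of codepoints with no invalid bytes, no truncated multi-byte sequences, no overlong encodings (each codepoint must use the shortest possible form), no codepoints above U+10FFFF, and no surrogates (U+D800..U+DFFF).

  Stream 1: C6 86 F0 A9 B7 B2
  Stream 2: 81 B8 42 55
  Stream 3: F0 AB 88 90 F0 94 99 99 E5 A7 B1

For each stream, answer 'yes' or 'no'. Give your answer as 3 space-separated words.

Stream 1: decodes cleanly. VALID
Stream 2: error at byte offset 0. INVALID
Stream 3: decodes cleanly. VALID

Answer: yes no yes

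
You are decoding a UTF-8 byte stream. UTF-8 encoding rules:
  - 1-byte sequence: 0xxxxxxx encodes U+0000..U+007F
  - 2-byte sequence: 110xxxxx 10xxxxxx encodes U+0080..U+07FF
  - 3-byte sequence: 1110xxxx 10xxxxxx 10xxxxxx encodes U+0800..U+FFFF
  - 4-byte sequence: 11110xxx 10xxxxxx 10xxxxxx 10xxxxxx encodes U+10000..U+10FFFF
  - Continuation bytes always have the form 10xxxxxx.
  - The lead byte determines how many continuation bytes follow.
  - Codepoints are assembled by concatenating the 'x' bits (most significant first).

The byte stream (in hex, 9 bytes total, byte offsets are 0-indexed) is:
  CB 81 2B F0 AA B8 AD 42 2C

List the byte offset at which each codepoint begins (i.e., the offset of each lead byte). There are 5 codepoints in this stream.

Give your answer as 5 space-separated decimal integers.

Byte[0]=CB: 2-byte lead, need 1 cont bytes. acc=0xB
Byte[1]=81: continuation. acc=(acc<<6)|0x01=0x2C1
Completed: cp=U+02C1 (starts at byte 0)
Byte[2]=2B: 1-byte ASCII. cp=U+002B
Byte[3]=F0: 4-byte lead, need 3 cont bytes. acc=0x0
Byte[4]=AA: continuation. acc=(acc<<6)|0x2A=0x2A
Byte[5]=B8: continuation. acc=(acc<<6)|0x38=0xAB8
Byte[6]=AD: continuation. acc=(acc<<6)|0x2D=0x2AE2D
Completed: cp=U+2AE2D (starts at byte 3)
Byte[7]=42: 1-byte ASCII. cp=U+0042
Byte[8]=2C: 1-byte ASCII. cp=U+002C

Answer: 0 2 3 7 8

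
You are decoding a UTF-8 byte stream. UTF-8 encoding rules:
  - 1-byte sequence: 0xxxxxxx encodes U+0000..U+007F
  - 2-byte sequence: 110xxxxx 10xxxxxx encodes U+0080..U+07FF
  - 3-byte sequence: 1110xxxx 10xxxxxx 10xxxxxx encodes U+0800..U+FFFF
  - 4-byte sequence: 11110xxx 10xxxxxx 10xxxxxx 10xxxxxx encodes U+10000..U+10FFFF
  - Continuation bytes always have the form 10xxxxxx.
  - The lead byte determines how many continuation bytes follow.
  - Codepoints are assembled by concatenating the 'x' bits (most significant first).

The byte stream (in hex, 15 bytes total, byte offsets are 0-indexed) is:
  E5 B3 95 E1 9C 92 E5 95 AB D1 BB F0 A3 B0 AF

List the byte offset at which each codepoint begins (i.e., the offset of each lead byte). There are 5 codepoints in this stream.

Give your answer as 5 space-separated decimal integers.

Byte[0]=E5: 3-byte lead, need 2 cont bytes. acc=0x5
Byte[1]=B3: continuation. acc=(acc<<6)|0x33=0x173
Byte[2]=95: continuation. acc=(acc<<6)|0x15=0x5CD5
Completed: cp=U+5CD5 (starts at byte 0)
Byte[3]=E1: 3-byte lead, need 2 cont bytes. acc=0x1
Byte[4]=9C: continuation. acc=(acc<<6)|0x1C=0x5C
Byte[5]=92: continuation. acc=(acc<<6)|0x12=0x1712
Completed: cp=U+1712 (starts at byte 3)
Byte[6]=E5: 3-byte lead, need 2 cont bytes. acc=0x5
Byte[7]=95: continuation. acc=(acc<<6)|0x15=0x155
Byte[8]=AB: continuation. acc=(acc<<6)|0x2B=0x556B
Completed: cp=U+556B (starts at byte 6)
Byte[9]=D1: 2-byte lead, need 1 cont bytes. acc=0x11
Byte[10]=BB: continuation. acc=(acc<<6)|0x3B=0x47B
Completed: cp=U+047B (starts at byte 9)
Byte[11]=F0: 4-byte lead, need 3 cont bytes. acc=0x0
Byte[12]=A3: continuation. acc=(acc<<6)|0x23=0x23
Byte[13]=B0: continuation. acc=(acc<<6)|0x30=0x8F0
Byte[14]=AF: continuation. acc=(acc<<6)|0x2F=0x23C2F
Completed: cp=U+23C2F (starts at byte 11)

Answer: 0 3 6 9 11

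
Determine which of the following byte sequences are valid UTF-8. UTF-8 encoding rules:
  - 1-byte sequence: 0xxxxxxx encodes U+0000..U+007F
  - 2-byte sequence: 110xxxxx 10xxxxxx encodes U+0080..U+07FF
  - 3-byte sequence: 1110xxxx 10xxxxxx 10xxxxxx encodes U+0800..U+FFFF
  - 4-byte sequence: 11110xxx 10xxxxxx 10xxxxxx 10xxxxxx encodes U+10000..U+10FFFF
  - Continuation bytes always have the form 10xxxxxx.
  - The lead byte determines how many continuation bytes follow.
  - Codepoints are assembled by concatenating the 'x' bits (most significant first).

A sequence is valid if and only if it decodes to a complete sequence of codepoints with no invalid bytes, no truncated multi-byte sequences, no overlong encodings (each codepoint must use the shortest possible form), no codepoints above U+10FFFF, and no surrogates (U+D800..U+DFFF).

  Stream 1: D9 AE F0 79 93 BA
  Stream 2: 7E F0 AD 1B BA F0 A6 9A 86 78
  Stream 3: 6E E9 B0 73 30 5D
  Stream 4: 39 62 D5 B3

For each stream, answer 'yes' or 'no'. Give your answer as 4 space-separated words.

Stream 1: error at byte offset 3. INVALID
Stream 2: error at byte offset 3. INVALID
Stream 3: error at byte offset 3. INVALID
Stream 4: decodes cleanly. VALID

Answer: no no no yes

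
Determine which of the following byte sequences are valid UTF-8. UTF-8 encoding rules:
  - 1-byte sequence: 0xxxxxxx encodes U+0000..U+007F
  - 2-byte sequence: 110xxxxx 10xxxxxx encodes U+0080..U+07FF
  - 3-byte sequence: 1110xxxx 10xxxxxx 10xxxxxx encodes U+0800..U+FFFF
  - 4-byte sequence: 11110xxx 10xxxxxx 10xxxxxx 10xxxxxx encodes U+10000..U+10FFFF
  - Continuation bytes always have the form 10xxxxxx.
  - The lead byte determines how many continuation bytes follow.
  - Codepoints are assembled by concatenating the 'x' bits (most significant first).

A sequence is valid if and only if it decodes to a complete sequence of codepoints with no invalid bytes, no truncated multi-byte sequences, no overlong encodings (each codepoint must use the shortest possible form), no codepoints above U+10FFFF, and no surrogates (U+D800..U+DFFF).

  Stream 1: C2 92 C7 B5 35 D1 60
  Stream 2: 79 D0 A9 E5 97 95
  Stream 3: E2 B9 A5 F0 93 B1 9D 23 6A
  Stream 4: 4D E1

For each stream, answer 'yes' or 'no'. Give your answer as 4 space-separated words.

Stream 1: error at byte offset 6. INVALID
Stream 2: decodes cleanly. VALID
Stream 3: decodes cleanly. VALID
Stream 4: error at byte offset 2. INVALID

Answer: no yes yes no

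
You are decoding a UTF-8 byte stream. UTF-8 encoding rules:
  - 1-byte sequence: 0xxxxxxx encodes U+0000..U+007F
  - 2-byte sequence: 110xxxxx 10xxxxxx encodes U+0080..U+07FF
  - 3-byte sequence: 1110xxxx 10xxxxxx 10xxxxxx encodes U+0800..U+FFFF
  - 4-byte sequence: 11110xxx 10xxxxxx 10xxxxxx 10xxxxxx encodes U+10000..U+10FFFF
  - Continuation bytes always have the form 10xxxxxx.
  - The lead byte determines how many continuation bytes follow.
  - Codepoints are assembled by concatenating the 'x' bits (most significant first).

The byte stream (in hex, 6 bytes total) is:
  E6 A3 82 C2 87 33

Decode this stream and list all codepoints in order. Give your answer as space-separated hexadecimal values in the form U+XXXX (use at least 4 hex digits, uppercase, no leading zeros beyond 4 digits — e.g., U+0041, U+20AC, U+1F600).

Byte[0]=E6: 3-byte lead, need 2 cont bytes. acc=0x6
Byte[1]=A3: continuation. acc=(acc<<6)|0x23=0x1A3
Byte[2]=82: continuation. acc=(acc<<6)|0x02=0x68C2
Completed: cp=U+68C2 (starts at byte 0)
Byte[3]=C2: 2-byte lead, need 1 cont bytes. acc=0x2
Byte[4]=87: continuation. acc=(acc<<6)|0x07=0x87
Completed: cp=U+0087 (starts at byte 3)
Byte[5]=33: 1-byte ASCII. cp=U+0033

Answer: U+68C2 U+0087 U+0033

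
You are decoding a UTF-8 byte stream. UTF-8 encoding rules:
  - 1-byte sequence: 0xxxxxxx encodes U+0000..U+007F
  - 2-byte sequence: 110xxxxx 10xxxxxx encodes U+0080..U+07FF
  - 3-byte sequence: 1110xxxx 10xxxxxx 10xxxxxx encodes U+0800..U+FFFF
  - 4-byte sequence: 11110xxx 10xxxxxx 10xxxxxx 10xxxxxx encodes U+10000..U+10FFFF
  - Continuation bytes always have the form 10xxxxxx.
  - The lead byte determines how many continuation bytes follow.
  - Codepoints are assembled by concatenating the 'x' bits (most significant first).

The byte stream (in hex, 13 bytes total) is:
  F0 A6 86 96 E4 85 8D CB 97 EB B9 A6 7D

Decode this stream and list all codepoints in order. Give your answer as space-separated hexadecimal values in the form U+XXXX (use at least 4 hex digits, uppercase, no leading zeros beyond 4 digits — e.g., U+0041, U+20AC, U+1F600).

Answer: U+26196 U+414D U+02D7 U+BE66 U+007D

Derivation:
Byte[0]=F0: 4-byte lead, need 3 cont bytes. acc=0x0
Byte[1]=A6: continuation. acc=(acc<<6)|0x26=0x26
Byte[2]=86: continuation. acc=(acc<<6)|0x06=0x986
Byte[3]=96: continuation. acc=(acc<<6)|0x16=0x26196
Completed: cp=U+26196 (starts at byte 0)
Byte[4]=E4: 3-byte lead, need 2 cont bytes. acc=0x4
Byte[5]=85: continuation. acc=(acc<<6)|0x05=0x105
Byte[6]=8D: continuation. acc=(acc<<6)|0x0D=0x414D
Completed: cp=U+414D (starts at byte 4)
Byte[7]=CB: 2-byte lead, need 1 cont bytes. acc=0xB
Byte[8]=97: continuation. acc=(acc<<6)|0x17=0x2D7
Completed: cp=U+02D7 (starts at byte 7)
Byte[9]=EB: 3-byte lead, need 2 cont bytes. acc=0xB
Byte[10]=B9: continuation. acc=(acc<<6)|0x39=0x2F9
Byte[11]=A6: continuation. acc=(acc<<6)|0x26=0xBE66
Completed: cp=U+BE66 (starts at byte 9)
Byte[12]=7D: 1-byte ASCII. cp=U+007D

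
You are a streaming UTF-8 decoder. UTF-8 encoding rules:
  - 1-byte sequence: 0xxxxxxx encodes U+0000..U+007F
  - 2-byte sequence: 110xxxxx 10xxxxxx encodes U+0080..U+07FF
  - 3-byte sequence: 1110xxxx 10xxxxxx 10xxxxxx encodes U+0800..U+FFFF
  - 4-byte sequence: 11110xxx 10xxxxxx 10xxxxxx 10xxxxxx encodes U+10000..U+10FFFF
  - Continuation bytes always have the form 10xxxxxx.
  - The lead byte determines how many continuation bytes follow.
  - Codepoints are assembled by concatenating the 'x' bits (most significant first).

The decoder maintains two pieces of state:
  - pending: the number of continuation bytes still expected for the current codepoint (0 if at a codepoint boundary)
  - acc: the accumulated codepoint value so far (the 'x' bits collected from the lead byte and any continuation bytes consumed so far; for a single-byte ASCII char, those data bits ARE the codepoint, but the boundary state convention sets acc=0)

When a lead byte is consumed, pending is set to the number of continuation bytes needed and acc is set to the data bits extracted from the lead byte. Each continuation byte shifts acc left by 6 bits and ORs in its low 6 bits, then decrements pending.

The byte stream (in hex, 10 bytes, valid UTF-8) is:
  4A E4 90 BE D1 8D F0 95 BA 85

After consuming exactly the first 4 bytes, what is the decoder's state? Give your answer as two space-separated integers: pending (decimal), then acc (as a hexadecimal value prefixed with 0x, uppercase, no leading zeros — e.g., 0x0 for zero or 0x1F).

Answer: 0 0x443E

Derivation:
Byte[0]=4A: 1-byte. pending=0, acc=0x0
Byte[1]=E4: 3-byte lead. pending=2, acc=0x4
Byte[2]=90: continuation. acc=(acc<<6)|0x10=0x110, pending=1
Byte[3]=BE: continuation. acc=(acc<<6)|0x3E=0x443E, pending=0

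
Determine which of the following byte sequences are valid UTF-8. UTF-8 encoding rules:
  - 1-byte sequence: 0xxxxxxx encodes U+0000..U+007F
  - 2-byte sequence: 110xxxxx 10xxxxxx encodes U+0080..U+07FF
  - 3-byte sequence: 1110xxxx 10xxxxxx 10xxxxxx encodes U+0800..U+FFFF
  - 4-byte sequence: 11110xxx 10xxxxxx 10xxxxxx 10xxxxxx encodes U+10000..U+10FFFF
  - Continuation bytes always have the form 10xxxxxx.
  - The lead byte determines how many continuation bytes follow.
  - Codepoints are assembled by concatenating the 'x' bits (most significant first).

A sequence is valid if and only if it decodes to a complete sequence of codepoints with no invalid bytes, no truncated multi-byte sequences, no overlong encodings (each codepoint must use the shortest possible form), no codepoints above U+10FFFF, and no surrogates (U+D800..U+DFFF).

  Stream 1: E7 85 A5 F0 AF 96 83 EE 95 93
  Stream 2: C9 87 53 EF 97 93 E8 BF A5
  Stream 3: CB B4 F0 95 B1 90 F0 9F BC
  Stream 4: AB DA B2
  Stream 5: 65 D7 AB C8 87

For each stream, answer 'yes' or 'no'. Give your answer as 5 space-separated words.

Stream 1: decodes cleanly. VALID
Stream 2: decodes cleanly. VALID
Stream 3: error at byte offset 9. INVALID
Stream 4: error at byte offset 0. INVALID
Stream 5: decodes cleanly. VALID

Answer: yes yes no no yes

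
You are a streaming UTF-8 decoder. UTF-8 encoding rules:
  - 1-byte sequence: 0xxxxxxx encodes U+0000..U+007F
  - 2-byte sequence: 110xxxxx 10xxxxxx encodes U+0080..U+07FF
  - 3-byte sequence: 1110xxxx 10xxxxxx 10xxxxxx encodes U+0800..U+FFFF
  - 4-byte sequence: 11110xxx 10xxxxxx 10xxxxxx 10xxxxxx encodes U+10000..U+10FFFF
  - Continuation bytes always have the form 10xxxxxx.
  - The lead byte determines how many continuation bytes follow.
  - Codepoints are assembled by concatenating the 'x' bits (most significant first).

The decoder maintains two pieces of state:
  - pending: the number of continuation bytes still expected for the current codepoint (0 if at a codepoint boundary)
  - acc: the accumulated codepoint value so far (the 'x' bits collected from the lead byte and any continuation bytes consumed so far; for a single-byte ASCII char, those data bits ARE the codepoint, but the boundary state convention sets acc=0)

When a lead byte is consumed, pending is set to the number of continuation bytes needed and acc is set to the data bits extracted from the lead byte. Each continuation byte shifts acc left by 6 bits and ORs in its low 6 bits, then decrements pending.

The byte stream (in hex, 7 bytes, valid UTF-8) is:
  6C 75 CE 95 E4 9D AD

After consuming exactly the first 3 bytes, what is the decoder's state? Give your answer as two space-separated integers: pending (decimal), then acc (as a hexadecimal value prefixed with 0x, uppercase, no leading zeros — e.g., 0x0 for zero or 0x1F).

Answer: 1 0xE

Derivation:
Byte[0]=6C: 1-byte. pending=0, acc=0x0
Byte[1]=75: 1-byte. pending=0, acc=0x0
Byte[2]=CE: 2-byte lead. pending=1, acc=0xE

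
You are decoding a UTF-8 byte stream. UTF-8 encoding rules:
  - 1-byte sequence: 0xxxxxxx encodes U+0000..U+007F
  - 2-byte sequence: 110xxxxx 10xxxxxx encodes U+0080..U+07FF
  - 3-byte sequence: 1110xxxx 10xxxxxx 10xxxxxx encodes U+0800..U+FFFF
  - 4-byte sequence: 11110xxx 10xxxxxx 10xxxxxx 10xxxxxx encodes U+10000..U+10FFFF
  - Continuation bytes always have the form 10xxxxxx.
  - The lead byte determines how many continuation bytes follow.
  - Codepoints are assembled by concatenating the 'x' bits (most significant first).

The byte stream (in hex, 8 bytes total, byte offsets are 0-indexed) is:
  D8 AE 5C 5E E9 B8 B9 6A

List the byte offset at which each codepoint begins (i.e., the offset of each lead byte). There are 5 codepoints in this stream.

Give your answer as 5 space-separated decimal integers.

Answer: 0 2 3 4 7

Derivation:
Byte[0]=D8: 2-byte lead, need 1 cont bytes. acc=0x18
Byte[1]=AE: continuation. acc=(acc<<6)|0x2E=0x62E
Completed: cp=U+062E (starts at byte 0)
Byte[2]=5C: 1-byte ASCII. cp=U+005C
Byte[3]=5E: 1-byte ASCII. cp=U+005E
Byte[4]=E9: 3-byte lead, need 2 cont bytes. acc=0x9
Byte[5]=B8: continuation. acc=(acc<<6)|0x38=0x278
Byte[6]=B9: continuation. acc=(acc<<6)|0x39=0x9E39
Completed: cp=U+9E39 (starts at byte 4)
Byte[7]=6A: 1-byte ASCII. cp=U+006A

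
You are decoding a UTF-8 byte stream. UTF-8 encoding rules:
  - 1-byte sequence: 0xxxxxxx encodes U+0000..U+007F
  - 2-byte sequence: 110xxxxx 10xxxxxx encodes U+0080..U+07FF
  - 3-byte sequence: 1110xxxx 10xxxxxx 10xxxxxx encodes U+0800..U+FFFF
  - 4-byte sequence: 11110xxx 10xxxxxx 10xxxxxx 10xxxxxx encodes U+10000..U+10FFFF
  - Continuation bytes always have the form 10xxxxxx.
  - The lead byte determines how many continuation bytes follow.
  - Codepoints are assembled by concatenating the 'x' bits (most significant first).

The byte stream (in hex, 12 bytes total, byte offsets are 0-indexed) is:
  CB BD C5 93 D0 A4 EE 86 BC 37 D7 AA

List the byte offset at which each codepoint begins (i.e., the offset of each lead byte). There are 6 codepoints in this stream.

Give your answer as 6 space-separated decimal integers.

Byte[0]=CB: 2-byte lead, need 1 cont bytes. acc=0xB
Byte[1]=BD: continuation. acc=(acc<<6)|0x3D=0x2FD
Completed: cp=U+02FD (starts at byte 0)
Byte[2]=C5: 2-byte lead, need 1 cont bytes. acc=0x5
Byte[3]=93: continuation. acc=(acc<<6)|0x13=0x153
Completed: cp=U+0153 (starts at byte 2)
Byte[4]=D0: 2-byte lead, need 1 cont bytes. acc=0x10
Byte[5]=A4: continuation. acc=(acc<<6)|0x24=0x424
Completed: cp=U+0424 (starts at byte 4)
Byte[6]=EE: 3-byte lead, need 2 cont bytes. acc=0xE
Byte[7]=86: continuation. acc=(acc<<6)|0x06=0x386
Byte[8]=BC: continuation. acc=(acc<<6)|0x3C=0xE1BC
Completed: cp=U+E1BC (starts at byte 6)
Byte[9]=37: 1-byte ASCII. cp=U+0037
Byte[10]=D7: 2-byte lead, need 1 cont bytes. acc=0x17
Byte[11]=AA: continuation. acc=(acc<<6)|0x2A=0x5EA
Completed: cp=U+05EA (starts at byte 10)

Answer: 0 2 4 6 9 10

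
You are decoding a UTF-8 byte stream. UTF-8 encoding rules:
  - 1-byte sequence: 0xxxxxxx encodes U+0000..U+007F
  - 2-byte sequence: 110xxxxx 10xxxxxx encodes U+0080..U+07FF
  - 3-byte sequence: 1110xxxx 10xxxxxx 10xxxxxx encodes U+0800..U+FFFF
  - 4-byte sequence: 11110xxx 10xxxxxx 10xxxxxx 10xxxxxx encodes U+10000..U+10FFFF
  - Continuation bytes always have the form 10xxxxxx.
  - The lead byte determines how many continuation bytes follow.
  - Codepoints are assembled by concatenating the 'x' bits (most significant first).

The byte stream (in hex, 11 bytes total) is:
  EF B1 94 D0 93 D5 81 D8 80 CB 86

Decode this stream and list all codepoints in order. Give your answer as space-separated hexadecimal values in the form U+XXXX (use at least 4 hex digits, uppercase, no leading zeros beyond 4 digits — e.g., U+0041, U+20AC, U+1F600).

Byte[0]=EF: 3-byte lead, need 2 cont bytes. acc=0xF
Byte[1]=B1: continuation. acc=(acc<<6)|0x31=0x3F1
Byte[2]=94: continuation. acc=(acc<<6)|0x14=0xFC54
Completed: cp=U+FC54 (starts at byte 0)
Byte[3]=D0: 2-byte lead, need 1 cont bytes. acc=0x10
Byte[4]=93: continuation. acc=(acc<<6)|0x13=0x413
Completed: cp=U+0413 (starts at byte 3)
Byte[5]=D5: 2-byte lead, need 1 cont bytes. acc=0x15
Byte[6]=81: continuation. acc=(acc<<6)|0x01=0x541
Completed: cp=U+0541 (starts at byte 5)
Byte[7]=D8: 2-byte lead, need 1 cont bytes. acc=0x18
Byte[8]=80: continuation. acc=(acc<<6)|0x00=0x600
Completed: cp=U+0600 (starts at byte 7)
Byte[9]=CB: 2-byte lead, need 1 cont bytes. acc=0xB
Byte[10]=86: continuation. acc=(acc<<6)|0x06=0x2C6
Completed: cp=U+02C6 (starts at byte 9)

Answer: U+FC54 U+0413 U+0541 U+0600 U+02C6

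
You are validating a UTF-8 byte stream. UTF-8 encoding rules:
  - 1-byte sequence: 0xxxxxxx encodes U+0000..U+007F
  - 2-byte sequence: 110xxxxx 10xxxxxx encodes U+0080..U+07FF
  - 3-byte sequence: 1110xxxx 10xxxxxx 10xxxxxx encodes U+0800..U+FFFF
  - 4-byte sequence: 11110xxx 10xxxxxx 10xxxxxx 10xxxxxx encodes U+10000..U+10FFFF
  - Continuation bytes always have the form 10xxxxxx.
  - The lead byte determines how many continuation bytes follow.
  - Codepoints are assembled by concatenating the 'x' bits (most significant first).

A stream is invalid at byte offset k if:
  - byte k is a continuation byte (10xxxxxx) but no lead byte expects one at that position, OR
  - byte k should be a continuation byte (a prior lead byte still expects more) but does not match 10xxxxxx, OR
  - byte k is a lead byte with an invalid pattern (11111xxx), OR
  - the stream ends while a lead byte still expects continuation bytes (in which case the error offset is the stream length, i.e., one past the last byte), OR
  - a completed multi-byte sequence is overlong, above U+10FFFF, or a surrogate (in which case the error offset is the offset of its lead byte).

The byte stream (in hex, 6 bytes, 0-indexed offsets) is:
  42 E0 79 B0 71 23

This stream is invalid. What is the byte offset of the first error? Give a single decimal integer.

Answer: 2

Derivation:
Byte[0]=42: 1-byte ASCII. cp=U+0042
Byte[1]=E0: 3-byte lead, need 2 cont bytes. acc=0x0
Byte[2]=79: expected 10xxxxxx continuation. INVALID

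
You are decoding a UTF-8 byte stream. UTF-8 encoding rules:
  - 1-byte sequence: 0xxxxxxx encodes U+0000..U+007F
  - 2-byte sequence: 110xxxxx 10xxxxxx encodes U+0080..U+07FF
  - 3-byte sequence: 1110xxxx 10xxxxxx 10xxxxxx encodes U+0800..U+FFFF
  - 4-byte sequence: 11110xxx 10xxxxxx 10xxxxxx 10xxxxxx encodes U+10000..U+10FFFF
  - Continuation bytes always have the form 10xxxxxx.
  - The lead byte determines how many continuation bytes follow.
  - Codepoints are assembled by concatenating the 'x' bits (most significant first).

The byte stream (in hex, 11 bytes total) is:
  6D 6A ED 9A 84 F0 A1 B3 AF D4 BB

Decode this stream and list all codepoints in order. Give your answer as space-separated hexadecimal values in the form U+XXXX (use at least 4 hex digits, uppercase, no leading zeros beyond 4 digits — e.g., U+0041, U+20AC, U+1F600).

Byte[0]=6D: 1-byte ASCII. cp=U+006D
Byte[1]=6A: 1-byte ASCII. cp=U+006A
Byte[2]=ED: 3-byte lead, need 2 cont bytes. acc=0xD
Byte[3]=9A: continuation. acc=(acc<<6)|0x1A=0x35A
Byte[4]=84: continuation. acc=(acc<<6)|0x04=0xD684
Completed: cp=U+D684 (starts at byte 2)
Byte[5]=F0: 4-byte lead, need 3 cont bytes. acc=0x0
Byte[6]=A1: continuation. acc=(acc<<6)|0x21=0x21
Byte[7]=B3: continuation. acc=(acc<<6)|0x33=0x873
Byte[8]=AF: continuation. acc=(acc<<6)|0x2F=0x21CEF
Completed: cp=U+21CEF (starts at byte 5)
Byte[9]=D4: 2-byte lead, need 1 cont bytes. acc=0x14
Byte[10]=BB: continuation. acc=(acc<<6)|0x3B=0x53B
Completed: cp=U+053B (starts at byte 9)

Answer: U+006D U+006A U+D684 U+21CEF U+053B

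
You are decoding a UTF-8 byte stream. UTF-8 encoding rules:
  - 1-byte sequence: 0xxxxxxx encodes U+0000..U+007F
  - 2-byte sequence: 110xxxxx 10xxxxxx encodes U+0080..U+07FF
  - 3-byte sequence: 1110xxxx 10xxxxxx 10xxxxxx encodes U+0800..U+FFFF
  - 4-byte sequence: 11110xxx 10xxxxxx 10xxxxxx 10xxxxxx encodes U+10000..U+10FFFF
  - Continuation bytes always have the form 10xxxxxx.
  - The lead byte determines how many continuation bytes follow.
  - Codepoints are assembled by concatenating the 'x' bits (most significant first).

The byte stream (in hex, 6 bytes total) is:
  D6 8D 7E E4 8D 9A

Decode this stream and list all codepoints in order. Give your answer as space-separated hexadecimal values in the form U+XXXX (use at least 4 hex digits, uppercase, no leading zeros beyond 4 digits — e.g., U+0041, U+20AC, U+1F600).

Answer: U+058D U+007E U+435A

Derivation:
Byte[0]=D6: 2-byte lead, need 1 cont bytes. acc=0x16
Byte[1]=8D: continuation. acc=(acc<<6)|0x0D=0x58D
Completed: cp=U+058D (starts at byte 0)
Byte[2]=7E: 1-byte ASCII. cp=U+007E
Byte[3]=E4: 3-byte lead, need 2 cont bytes. acc=0x4
Byte[4]=8D: continuation. acc=(acc<<6)|0x0D=0x10D
Byte[5]=9A: continuation. acc=(acc<<6)|0x1A=0x435A
Completed: cp=U+435A (starts at byte 3)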